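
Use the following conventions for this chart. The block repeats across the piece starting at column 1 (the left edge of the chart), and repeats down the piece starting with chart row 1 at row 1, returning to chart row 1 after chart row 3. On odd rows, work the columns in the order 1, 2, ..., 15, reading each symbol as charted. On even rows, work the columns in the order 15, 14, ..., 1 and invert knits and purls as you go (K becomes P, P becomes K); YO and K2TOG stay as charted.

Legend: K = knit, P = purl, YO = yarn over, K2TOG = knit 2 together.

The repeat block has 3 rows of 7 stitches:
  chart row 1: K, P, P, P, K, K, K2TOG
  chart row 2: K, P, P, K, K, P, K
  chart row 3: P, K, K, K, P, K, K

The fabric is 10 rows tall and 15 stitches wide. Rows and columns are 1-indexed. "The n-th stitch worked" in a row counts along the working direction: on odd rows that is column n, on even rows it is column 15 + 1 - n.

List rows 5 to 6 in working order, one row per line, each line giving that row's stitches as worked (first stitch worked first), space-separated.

Result:
K P P K K P K K P P K K P K K
K P P K P P P K P P K P P P K

Derivation:
Row 5: chart row 2, RS - tile across columns 1-15 and work as-is.
Row 6: chart row 3, WS - tiled (columns 1-15): P K K K P K K P K K K P K K P; work from column 15 back to 1 with K<->P swapped.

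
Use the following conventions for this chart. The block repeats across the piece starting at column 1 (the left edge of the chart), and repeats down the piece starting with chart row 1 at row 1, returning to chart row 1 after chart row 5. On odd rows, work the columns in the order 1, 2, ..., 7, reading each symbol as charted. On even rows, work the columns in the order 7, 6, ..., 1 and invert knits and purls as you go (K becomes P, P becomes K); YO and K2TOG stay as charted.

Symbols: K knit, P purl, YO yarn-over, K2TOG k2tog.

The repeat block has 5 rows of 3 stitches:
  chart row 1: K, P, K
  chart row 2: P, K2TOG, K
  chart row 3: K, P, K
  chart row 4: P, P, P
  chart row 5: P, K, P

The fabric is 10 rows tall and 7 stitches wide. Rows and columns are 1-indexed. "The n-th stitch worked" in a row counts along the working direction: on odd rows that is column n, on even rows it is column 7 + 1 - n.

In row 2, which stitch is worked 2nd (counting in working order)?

Row 2: (2-1) mod 5 = 1, so use chart row 2. Even row -> WS.
Chart row 2 tiled across columns 1-7: P K2TOG K P K2TOG K P
WS: work from column 7 back to column 1 (reverse the tiled row), swapping K<->P (YO and K2TOG unchanged).
Row 2 as worked: K P K2TOG K P K2TOG K
Counting 2 along the worked row gives P.

Result:
P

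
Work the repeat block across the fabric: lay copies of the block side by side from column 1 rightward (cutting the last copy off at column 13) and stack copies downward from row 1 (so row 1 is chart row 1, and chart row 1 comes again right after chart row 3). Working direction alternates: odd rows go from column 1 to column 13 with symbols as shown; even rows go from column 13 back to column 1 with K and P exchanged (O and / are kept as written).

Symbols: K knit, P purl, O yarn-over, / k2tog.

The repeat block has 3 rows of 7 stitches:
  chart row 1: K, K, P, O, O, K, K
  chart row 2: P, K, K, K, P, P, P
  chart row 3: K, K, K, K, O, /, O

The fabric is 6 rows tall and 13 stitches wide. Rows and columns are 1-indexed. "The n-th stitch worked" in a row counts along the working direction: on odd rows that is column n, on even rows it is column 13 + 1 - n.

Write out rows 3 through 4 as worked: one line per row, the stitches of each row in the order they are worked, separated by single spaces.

Result:
K K K K O / O K K K K O /
P O O K P P P P O O K P P

Derivation:
Row 3: chart row 3, RS - tile across columns 1-13 and work as-is.
Row 4: chart row 1, WS - tiled (columns 1-13): K K P O O K K K K P O O K; work from column 13 back to 1 with K<->P swapped.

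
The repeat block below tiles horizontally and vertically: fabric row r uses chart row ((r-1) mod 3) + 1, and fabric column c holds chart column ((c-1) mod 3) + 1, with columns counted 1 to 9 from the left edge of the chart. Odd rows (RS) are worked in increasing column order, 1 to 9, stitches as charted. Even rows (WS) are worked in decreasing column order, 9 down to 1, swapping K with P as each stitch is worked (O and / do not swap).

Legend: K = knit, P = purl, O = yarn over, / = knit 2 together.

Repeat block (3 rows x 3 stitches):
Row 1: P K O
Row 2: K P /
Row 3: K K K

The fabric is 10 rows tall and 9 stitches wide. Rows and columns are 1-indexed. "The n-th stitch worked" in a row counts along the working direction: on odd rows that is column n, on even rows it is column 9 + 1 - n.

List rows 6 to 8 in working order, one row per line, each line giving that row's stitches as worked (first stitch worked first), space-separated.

Row 6: chart row 3, WS - tiled (columns 1-9): K K K K K K K K K; work from column 9 back to 1 with K<->P swapped.
Row 7: chart row 1, RS - tile across columns 1-9 and work as-is.
Row 8: chart row 2, WS - tiled (columns 1-9): K P / K P / K P /; work from column 9 back to 1 with K<->P swapped.

Result:
P P P P P P P P P
P K O P K O P K O
/ K P / K P / K P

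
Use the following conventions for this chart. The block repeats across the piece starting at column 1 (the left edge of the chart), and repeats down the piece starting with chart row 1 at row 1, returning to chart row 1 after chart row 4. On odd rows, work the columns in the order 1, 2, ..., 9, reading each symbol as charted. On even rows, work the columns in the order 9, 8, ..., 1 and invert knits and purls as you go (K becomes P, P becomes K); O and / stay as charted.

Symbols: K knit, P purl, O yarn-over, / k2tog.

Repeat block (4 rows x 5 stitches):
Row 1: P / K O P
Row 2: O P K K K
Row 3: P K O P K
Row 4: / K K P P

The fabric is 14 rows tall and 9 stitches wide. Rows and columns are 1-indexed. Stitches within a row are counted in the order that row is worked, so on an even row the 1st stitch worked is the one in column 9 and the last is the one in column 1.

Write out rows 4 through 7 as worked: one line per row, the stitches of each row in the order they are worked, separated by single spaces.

== ROWS AS WORKED ==
K P P / K K P P /
P / K O P P / K O
P P K O P P P K O
P K O P K P K O P

Derivation:
Row 4: chart row 4, WS - tiled (columns 1-9): / K K P P / K K P; work from column 9 back to 1 with K<->P swapped.
Row 5: chart row 1, RS - tile across columns 1-9 and work as-is.
Row 6: chart row 2, WS - tiled (columns 1-9): O P K K K O P K K; work from column 9 back to 1 with K<->P swapped.
Row 7: chart row 3, RS - tile across columns 1-9 and work as-is.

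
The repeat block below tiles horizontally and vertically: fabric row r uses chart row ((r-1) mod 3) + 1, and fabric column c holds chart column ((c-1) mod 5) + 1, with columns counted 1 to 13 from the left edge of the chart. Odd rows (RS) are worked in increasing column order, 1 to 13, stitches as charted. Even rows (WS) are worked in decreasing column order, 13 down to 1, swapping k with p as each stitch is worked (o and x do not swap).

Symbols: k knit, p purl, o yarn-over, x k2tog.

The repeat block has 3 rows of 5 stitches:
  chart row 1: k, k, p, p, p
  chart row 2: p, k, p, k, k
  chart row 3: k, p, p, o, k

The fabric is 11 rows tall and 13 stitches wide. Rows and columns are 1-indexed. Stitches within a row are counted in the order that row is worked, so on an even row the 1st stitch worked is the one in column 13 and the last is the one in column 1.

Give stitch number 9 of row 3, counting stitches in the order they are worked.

Stitch:
o

Derivation:
Row 3 uses chart row ((3-1) mod 3)+1 = 3. Row 3 is odd, so RS.
Chart row 3 tiled across columns 1-13: k p p o k k p p o k k p p
Right side: take the tiled row as-is (worked left to right from column 1).
Counting 9 along the worked row gives o.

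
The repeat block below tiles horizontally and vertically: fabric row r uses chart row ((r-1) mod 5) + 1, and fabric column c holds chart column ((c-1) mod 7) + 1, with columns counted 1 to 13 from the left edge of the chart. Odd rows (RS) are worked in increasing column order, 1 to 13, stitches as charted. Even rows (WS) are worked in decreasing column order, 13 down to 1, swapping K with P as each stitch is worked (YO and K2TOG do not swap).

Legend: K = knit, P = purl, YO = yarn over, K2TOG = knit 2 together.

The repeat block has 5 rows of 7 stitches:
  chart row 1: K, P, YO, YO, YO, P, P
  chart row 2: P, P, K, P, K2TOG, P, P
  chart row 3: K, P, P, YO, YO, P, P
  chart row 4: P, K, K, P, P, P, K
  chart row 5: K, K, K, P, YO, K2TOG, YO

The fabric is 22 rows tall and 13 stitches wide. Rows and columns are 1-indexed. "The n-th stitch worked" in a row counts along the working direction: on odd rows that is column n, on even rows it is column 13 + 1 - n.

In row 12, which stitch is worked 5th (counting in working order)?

Row 12: (12-1) mod 5 = 1, so use chart row 2. Even row -> WS.
Chart row 2 tiled across columns 1-13: P P K P K2TOG P P P P K P K2TOG P
Wrong side: read the tiled row from column 13 down to 1 and exchange K with P (leave YO, K2TOG).
Row 12 as worked: K K2TOG K P K K K K K2TOG K P K K
Counting 5 along the worked row gives K.

== STITCH ==
K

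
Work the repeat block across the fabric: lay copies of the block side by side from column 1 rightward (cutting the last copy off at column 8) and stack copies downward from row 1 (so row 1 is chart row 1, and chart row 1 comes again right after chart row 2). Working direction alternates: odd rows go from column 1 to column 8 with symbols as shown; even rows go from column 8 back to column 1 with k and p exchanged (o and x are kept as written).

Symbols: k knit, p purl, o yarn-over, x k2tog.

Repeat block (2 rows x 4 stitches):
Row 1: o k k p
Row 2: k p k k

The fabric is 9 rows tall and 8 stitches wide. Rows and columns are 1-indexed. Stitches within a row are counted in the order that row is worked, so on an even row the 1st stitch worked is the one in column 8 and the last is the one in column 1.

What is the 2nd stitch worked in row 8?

For row 8: chart row = ((8-1) mod 2) + 1 = 2; this is a WS (even) row.
Chart row 2 tiled across columns 1-8: k p k k k p k k
Wrong side: read the tiled row from column 8 down to 1 and exchange k with p (leave o, x).
Row 8 as worked: p p k p p p k p
The 2nd stitch worked is p.

Result:
p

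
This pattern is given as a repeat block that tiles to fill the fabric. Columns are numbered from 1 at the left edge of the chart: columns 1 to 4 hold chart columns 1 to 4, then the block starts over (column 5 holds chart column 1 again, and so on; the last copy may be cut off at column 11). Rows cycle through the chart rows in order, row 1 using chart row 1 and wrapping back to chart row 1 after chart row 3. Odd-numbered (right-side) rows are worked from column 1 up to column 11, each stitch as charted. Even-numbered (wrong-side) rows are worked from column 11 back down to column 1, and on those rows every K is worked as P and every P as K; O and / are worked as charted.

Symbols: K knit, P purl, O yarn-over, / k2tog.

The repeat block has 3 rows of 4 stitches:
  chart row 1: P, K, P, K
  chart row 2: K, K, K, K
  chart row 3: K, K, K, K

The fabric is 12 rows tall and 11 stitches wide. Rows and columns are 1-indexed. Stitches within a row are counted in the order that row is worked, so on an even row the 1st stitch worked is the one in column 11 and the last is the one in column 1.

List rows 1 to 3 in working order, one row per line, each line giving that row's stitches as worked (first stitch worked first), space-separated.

Rows as worked:
P K P K P K P K P K P
P P P P P P P P P P P
K K K K K K K K K K K

Derivation:
Row 1: chart row 1, RS - tile across columns 1-11 and work as-is.
Row 2: chart row 2, WS - tiled (columns 1-11): K K K K K K K K K K K; work from column 11 back to 1 with K<->P swapped.
Row 3: chart row 3, RS - tile across columns 1-11 and work as-is.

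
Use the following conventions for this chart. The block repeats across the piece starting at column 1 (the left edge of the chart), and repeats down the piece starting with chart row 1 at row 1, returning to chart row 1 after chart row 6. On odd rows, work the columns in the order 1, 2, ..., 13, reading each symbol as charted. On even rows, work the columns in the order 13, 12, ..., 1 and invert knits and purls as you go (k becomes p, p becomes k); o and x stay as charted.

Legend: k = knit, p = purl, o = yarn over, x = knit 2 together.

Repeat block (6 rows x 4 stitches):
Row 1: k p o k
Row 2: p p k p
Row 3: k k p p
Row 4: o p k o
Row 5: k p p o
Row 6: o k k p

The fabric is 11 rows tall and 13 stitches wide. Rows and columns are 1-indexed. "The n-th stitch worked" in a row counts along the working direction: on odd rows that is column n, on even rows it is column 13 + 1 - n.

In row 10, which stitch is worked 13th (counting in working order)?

Row 10 uses chart row ((10-1) mod 6)+1 = 4. Row 10 is even, so WS.
Chart row 4 tiled across columns 1-13: o p k o o p k o o p k o o
Wrong side: read the tiled row from column 13 down to 1 and exchange k with p (leave o, x).
Row 10 as worked: o o p k o o p k o o p k o
Stitch 13 in working order -> o

Stitch:
o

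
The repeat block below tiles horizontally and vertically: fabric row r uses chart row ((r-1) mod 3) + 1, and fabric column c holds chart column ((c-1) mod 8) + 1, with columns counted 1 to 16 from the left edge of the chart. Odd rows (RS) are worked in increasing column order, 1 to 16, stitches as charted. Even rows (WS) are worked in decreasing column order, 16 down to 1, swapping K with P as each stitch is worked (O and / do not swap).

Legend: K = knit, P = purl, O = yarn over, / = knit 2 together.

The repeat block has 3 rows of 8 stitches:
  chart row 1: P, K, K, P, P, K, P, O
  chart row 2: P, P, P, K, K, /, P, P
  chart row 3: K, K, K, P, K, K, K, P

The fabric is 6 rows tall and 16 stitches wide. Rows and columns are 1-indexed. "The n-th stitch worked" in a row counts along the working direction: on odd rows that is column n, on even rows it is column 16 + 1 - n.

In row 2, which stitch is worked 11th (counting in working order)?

Row 2 uses chart row ((2-1) mod 3)+1 = 2. Row 2 is even, so WS.
Chart row 2 tiled across columns 1-16: P P P K K / P P P P P K K / P P
Wrong side: read the tiled row from column 16 down to 1 and exchange K with P (leave O, /).
Row 2 as worked: K K / P P K K K K K / P P K K K
Stitch 11 in working order -> /

Stitch:
/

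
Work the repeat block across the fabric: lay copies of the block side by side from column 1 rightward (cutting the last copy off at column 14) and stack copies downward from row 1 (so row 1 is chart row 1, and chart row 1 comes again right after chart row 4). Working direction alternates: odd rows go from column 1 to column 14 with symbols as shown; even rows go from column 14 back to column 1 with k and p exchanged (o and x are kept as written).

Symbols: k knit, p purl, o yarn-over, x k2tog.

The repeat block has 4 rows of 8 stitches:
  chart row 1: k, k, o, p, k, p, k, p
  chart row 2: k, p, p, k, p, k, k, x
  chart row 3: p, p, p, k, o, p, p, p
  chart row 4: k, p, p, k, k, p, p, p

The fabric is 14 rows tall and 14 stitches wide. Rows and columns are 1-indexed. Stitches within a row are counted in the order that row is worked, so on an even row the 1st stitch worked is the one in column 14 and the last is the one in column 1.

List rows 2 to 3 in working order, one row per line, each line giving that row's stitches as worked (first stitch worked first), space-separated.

Row 2: chart row 2, WS - tiled (columns 1-14): k p p k p k k x k p p k p k; work from column 14 back to 1 with k<->p swapped.
Row 3: chart row 3, RS - tile across columns 1-14 and work as-is.

Result:
p k p k k p x p p k p k k p
p p p k o p p p p p p k o p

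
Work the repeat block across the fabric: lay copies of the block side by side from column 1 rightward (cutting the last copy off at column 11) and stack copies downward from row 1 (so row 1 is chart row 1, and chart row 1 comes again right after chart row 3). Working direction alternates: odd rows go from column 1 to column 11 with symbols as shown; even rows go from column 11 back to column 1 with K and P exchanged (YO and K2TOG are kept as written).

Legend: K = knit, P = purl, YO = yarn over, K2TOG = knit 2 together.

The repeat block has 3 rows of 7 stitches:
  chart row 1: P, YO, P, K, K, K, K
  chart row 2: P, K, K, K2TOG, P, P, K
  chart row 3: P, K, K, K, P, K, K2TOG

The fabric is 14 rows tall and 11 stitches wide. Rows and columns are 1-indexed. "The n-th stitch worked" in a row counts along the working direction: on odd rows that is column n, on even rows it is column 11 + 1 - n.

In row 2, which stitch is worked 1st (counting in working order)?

Stitch:
K2TOG

Derivation:
Row 2 uses chart row ((2-1) mod 3)+1 = 2. Row 2 is even, so WS.
Chart row 2 tiled across columns 1-11: P K K K2TOG P P K P K K K2TOG
Wrong side: read the tiled row from column 11 down to 1 and exchange K with P (leave YO, K2TOG).
Row 2 as worked: K2TOG P P K P K K K2TOG P P K
Stitch 1 in working order -> K2TOG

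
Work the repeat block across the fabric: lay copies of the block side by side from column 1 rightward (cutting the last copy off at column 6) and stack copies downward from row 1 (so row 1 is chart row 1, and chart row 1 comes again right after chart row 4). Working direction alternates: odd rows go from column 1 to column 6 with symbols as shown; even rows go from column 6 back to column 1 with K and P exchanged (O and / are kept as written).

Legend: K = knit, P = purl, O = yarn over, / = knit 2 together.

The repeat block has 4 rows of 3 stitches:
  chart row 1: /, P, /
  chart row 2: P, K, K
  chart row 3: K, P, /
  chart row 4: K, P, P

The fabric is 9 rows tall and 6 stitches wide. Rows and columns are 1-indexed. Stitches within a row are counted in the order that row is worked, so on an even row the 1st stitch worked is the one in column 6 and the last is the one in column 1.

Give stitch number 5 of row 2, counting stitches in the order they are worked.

== STITCH ==
P

Derivation:
Row 2 uses chart row ((2-1) mod 4)+1 = 2. Row 2 is even, so WS.
Chart row 2 tiled across columns 1-6: P K K P K K
WS row: flip the tiled sequence (start at column 6) and apply K<->P; O and / stay.
Row 2 as worked: P P K P P K
Stitch 5 in working order -> P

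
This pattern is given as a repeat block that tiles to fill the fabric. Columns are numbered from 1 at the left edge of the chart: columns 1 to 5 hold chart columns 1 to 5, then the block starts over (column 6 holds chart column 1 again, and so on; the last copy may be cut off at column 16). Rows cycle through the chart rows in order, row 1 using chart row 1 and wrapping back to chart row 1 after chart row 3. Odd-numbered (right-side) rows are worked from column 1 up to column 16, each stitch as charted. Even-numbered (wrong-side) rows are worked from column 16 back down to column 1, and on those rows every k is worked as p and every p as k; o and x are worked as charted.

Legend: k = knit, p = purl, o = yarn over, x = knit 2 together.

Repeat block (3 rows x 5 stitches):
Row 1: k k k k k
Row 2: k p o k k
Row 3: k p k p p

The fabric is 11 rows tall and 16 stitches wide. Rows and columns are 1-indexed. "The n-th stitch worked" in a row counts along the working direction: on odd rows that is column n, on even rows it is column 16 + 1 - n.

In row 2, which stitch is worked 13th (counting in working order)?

Result:
p

Derivation:
Row 2: (2-1) mod 3 = 1, so use chart row 2. Even row -> WS.
Chart row 2 tiled across columns 1-16: k p o k k k p o k k k p o k k k
WS row: flip the tiled sequence (start at column 16) and apply k<->p; o and x stay.
Row 2 as worked: p p p o k p p p o k p p p o k p
The 13th stitch worked is p.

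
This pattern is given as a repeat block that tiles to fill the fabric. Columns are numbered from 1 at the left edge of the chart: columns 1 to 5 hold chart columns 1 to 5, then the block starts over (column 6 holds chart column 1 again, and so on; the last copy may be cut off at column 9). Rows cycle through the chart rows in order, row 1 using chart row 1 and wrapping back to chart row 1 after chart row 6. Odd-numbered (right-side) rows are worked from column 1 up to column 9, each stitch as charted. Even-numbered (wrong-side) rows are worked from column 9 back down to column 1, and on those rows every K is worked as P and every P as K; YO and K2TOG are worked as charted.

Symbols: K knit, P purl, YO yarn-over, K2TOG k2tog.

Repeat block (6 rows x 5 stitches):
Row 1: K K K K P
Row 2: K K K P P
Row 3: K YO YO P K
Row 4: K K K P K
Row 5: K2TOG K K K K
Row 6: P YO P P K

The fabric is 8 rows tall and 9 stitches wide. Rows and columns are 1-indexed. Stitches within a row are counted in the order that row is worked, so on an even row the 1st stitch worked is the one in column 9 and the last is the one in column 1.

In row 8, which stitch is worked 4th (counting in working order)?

Row 8 uses chart row ((8-1) mod 6)+1 = 2. Row 8 is even, so WS.
Chart row 2 tiled across columns 1-9: K K K P P K K K P
WS: work from column 9 back to column 1 (reverse the tiled row), swapping K<->P (YO and K2TOG unchanged).
Row 8 as worked: K P P P K K P P P
Counting 4 along the worked row gives P.

Result:
P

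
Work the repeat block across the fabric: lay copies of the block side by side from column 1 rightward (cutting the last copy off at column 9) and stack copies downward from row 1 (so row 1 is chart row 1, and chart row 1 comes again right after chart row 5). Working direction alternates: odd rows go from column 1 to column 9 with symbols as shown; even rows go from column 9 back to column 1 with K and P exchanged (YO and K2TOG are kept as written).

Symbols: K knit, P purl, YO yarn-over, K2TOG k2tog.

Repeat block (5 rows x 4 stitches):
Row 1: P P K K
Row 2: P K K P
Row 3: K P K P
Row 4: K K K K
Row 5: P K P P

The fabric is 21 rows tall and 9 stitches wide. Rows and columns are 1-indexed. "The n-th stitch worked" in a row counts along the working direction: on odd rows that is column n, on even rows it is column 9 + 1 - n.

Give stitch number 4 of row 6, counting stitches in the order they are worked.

== STITCH ==
K

Derivation:
For row 6: chart row = ((6-1) mod 5) + 1 = 1; this is a WS (even) row.
Chart row 1 tiled across columns 1-9: P P K K P P K K P
WS row: flip the tiled sequence (start at column 9) and apply K<->P; YO and K2TOG stay.
Row 6 as worked: K P P K K P P K K
Stitch 4 in working order -> K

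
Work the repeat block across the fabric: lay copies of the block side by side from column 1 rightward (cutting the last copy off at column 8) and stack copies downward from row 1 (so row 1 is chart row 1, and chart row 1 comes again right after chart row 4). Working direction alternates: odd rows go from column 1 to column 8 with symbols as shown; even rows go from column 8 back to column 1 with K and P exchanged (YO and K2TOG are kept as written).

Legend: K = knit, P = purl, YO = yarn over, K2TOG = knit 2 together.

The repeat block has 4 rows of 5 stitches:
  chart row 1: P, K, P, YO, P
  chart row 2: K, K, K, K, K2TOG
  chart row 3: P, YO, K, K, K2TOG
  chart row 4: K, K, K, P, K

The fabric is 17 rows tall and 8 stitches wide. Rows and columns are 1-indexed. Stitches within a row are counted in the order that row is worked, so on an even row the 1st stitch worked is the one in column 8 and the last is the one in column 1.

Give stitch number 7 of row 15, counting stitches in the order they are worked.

Stitch:
YO

Derivation:
Row 15 uses chart row ((15-1) mod 4)+1 = 3. Row 15 is odd, so RS.
Chart row 3 tiled across columns 1-8: P YO K K K2TOG P YO K
RS row: no reversal, no swap; stitch n worked = column n.
Stitch 7 in working order -> YO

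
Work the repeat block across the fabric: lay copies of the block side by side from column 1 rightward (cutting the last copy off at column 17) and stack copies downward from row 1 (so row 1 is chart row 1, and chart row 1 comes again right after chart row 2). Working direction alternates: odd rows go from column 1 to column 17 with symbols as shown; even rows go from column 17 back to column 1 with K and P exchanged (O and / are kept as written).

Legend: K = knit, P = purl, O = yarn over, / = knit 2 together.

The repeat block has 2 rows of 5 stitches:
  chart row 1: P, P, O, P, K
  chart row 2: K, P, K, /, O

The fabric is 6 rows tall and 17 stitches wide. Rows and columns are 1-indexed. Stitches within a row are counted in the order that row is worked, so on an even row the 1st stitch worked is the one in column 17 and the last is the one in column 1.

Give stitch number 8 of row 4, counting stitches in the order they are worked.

Stitch:
O

Derivation:
Row 4 uses chart row ((4-1) mod 2)+1 = 2. Row 4 is even, so WS.
Chart row 2 tiled across columns 1-17: K P K / O K P K / O K P K / O K P
WS row: flip the tiled sequence (start at column 17) and apply K<->P; O and / stay.
Row 4 as worked: K P O / P K P O / P K P O / P K P
The 8th stitch worked is O.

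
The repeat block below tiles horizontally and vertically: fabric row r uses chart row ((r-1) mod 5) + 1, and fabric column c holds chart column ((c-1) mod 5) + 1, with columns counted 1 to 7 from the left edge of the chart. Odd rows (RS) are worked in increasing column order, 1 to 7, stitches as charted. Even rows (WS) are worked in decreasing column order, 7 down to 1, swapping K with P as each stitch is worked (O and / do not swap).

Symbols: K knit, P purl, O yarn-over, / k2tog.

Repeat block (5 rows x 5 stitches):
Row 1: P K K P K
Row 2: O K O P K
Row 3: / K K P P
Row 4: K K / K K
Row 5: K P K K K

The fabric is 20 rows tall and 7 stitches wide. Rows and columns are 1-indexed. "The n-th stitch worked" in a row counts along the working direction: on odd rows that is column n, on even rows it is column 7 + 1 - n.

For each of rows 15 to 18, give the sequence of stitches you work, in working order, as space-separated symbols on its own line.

Row 15: chart row 5, RS - tile across columns 1-7 and work as-is.
Row 16: chart row 1, WS - tiled (columns 1-7): P K K P K P K; work from column 7 back to 1 with K<->P swapped.
Row 17: chart row 2, RS - tile across columns 1-7 and work as-is.
Row 18: chart row 3, WS - tiled (columns 1-7): / K K P P / K; work from column 7 back to 1 with K<->P swapped.

Result:
K P K K K K P
P K P K P P K
O K O P K O K
P / K K P P /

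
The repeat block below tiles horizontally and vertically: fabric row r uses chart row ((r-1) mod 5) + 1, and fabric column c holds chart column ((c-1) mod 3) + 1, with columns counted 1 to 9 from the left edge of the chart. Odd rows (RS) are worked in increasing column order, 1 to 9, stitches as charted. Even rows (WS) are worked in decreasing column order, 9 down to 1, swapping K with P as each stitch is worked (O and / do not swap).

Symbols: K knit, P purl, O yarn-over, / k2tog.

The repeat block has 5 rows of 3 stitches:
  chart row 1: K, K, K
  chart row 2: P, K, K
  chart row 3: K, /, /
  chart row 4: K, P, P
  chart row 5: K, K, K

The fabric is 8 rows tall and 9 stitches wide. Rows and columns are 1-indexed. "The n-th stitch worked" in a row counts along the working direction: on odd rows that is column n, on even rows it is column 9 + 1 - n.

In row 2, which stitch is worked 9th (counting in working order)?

For row 2: chart row = ((2-1) mod 5) + 1 = 2; this is a WS (even) row.
Chart row 2 tiled across columns 1-9: P K K P K K P K K
WS: work from column 9 back to column 1 (reverse the tiled row), swapping K<->P (O and / unchanged).
Row 2 as worked: P P K P P K P P K
Counting 9 along the worked row gives K.

Result:
K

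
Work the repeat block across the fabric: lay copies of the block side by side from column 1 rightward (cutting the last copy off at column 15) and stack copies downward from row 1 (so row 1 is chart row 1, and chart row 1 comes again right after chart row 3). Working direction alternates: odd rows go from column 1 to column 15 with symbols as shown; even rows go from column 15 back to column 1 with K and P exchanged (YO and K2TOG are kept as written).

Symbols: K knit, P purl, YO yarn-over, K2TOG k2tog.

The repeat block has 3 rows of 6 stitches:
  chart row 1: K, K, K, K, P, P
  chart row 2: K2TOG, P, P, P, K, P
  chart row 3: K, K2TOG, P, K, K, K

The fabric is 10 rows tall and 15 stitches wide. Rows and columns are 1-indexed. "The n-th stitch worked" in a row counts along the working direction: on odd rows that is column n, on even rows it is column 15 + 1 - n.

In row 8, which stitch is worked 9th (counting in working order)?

== STITCH ==
K2TOG

Derivation:
For row 8: chart row = ((8-1) mod 3) + 1 = 2; this is a WS (even) row.
Chart row 2 tiled across columns 1-15: K2TOG P P P K P K2TOG P P P K P K2TOG P P
WS: work from column 15 back to column 1 (reverse the tiled row), swapping K<->P (YO and K2TOG unchanged).
Row 8 as worked: K K K2TOG K P K K K K2TOG K P K K K K2TOG
Stitch 9 in working order -> K2TOG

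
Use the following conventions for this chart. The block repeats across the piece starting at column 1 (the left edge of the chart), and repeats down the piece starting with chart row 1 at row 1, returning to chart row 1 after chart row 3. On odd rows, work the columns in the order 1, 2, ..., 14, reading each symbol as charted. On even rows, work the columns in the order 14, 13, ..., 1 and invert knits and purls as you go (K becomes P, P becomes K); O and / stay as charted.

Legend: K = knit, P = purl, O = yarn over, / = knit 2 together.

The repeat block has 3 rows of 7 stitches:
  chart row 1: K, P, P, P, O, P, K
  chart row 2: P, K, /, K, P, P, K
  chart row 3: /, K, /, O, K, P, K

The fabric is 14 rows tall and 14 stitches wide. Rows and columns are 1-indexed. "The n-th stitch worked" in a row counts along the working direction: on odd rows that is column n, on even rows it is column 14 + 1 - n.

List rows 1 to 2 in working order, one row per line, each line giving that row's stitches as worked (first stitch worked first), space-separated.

Row 1: chart row 1, RS - tile across columns 1-14 and work as-is.
Row 2: chart row 2, WS - tiled (columns 1-14): P K / K P P K P K / K P P K; work from column 14 back to 1 with K<->P swapped.

== ROWS AS WORKED ==
K P P P O P K K P P P O P K
P K K P / P K P K K P / P K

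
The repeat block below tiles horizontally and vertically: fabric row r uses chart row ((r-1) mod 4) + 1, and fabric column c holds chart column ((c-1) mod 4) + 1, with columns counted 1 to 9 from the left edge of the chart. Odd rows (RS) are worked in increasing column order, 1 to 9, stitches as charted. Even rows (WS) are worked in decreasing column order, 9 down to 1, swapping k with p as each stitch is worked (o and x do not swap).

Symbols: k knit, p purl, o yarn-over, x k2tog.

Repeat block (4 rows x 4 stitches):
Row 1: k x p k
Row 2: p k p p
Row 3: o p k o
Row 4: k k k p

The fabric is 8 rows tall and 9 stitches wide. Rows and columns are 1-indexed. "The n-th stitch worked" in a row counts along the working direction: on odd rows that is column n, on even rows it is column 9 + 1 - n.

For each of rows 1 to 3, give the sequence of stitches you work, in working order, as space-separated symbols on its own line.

Rows as worked:
k x p k k x p k k
k k k p k k k p k
o p k o o p k o o

Derivation:
Row 1: chart row 1, RS - tile across columns 1-9 and work as-is.
Row 2: chart row 2, WS - tiled (columns 1-9): p k p p p k p p p; work from column 9 back to 1 with k<->p swapped.
Row 3: chart row 3, RS - tile across columns 1-9 and work as-is.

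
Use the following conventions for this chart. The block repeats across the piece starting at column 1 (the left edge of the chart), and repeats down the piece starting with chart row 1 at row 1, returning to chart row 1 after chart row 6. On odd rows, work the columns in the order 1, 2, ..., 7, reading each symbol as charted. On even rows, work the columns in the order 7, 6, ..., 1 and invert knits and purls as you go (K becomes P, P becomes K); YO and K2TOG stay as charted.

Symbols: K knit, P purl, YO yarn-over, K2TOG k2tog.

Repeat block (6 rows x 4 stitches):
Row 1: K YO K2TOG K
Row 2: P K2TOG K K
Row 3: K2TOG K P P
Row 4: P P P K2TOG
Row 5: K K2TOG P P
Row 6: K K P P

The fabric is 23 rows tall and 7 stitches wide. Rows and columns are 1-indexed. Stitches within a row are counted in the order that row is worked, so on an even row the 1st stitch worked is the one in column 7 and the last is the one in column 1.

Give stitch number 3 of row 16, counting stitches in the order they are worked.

Row 16 uses chart row ((16-1) mod 6)+1 = 4. Row 16 is even, so WS.
Chart row 4 tiled across columns 1-7: P P P K2TOG P P P
WS: work from column 7 back to column 1 (reverse the tiled row), swapping K<->P (YO and K2TOG unchanged).
Row 16 as worked: K K K K2TOG K K K
Stitch 3 in working order -> K

== STITCH ==
K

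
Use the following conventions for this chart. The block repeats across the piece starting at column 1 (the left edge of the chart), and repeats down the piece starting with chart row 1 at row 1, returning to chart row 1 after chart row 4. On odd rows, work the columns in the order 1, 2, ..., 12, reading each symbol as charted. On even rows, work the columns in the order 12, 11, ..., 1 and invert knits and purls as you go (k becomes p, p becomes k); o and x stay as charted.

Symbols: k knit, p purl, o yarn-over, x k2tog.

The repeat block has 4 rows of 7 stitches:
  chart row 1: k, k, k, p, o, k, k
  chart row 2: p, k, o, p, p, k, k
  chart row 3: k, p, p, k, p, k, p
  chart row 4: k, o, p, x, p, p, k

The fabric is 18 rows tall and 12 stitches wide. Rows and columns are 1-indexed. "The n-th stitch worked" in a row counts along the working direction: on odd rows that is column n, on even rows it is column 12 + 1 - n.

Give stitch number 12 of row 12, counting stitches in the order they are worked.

Result:
p

Derivation:
For row 12: chart row = ((12-1) mod 4) + 1 = 4; this is a WS (even) row.
Chart row 4 tiled across columns 1-12: k o p x p p k k o p x p
WS row: flip the tiled sequence (start at column 12) and apply k<->p; o and x stay.
Row 12 as worked: k x k o p p k k x k o p
Counting 12 along the worked row gives p.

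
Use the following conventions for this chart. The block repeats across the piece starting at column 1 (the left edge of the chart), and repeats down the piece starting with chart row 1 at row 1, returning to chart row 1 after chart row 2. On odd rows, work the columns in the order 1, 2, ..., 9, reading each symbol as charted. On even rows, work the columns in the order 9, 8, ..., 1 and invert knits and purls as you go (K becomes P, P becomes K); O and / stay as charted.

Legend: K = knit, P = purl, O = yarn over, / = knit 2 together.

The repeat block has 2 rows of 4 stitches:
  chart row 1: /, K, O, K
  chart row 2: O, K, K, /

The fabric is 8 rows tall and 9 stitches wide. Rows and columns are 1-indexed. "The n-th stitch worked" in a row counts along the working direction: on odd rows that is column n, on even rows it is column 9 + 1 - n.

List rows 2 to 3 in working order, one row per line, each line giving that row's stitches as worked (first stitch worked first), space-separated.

Row 2: chart row 2, WS - tiled (columns 1-9): O K K / O K K / O; work from column 9 back to 1 with K<->P swapped.
Row 3: chart row 1, RS - tile across columns 1-9 and work as-is.

Rows as worked:
O / P P O / P P O
/ K O K / K O K /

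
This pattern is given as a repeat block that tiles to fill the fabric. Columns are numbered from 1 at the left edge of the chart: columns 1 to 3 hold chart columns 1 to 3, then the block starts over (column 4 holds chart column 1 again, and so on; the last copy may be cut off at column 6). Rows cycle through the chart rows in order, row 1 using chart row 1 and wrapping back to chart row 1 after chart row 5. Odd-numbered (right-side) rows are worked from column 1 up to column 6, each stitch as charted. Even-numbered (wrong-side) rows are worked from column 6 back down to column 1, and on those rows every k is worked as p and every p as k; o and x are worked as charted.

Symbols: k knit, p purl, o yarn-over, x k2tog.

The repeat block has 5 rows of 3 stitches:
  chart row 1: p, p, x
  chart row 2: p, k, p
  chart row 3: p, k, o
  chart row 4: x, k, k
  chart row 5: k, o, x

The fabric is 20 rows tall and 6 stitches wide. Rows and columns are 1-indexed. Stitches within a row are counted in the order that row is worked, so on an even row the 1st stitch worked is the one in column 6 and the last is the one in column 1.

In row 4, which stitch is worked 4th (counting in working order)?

For row 4: chart row = ((4-1) mod 5) + 1 = 4; this is a WS (even) row.
Chart row 4 tiled across columns 1-6: x k k x k k
Wrong side: read the tiled row from column 6 down to 1 and exchange k with p (leave o, x).
Row 4 as worked: p p x p p x
Stitch 4 in working order -> p

Stitch:
p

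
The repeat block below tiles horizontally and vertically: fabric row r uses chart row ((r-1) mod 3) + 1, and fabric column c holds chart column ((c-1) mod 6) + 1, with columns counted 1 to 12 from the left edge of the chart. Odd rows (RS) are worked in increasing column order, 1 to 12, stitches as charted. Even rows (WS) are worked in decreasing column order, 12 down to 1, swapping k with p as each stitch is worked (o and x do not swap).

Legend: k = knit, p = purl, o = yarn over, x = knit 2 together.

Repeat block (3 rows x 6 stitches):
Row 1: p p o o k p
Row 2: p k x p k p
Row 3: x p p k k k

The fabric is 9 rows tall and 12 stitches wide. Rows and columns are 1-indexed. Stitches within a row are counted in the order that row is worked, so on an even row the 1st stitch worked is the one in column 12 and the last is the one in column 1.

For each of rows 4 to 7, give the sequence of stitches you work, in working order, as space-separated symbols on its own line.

Result:
k p o o k k k p o o k k
p k x p k p p k x p k p
p p p k k x p p p k k x
p p o o k p p p o o k p

Derivation:
Row 4: chart row 1, WS - tiled (columns 1-12): p p o o k p p p o o k p; work from column 12 back to 1 with k<->p swapped.
Row 5: chart row 2, RS - tile across columns 1-12 and work as-is.
Row 6: chart row 3, WS - tiled (columns 1-12): x p p k k k x p p k k k; work from column 12 back to 1 with k<->p swapped.
Row 7: chart row 1, RS - tile across columns 1-12 and work as-is.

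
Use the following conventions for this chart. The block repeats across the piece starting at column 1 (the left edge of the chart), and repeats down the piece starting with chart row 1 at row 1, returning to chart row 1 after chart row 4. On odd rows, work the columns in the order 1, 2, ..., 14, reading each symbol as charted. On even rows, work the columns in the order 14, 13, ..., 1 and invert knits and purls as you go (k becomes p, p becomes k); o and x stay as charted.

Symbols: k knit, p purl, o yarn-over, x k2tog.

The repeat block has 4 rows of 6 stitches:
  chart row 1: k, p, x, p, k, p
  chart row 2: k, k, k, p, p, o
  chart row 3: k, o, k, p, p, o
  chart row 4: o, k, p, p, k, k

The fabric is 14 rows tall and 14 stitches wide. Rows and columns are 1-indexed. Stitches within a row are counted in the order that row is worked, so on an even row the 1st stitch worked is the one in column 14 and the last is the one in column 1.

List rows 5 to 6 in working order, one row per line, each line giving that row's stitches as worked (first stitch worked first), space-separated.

Row 5: chart row 1, RS - tile across columns 1-14 and work as-is.
Row 6: chart row 2, WS - tiled (columns 1-14): k k k p p o k k k p p o k k; work from column 14 back to 1 with k<->p swapped.

Result:
k p x p k p k p x p k p k p
p p o k k p p p o k k p p p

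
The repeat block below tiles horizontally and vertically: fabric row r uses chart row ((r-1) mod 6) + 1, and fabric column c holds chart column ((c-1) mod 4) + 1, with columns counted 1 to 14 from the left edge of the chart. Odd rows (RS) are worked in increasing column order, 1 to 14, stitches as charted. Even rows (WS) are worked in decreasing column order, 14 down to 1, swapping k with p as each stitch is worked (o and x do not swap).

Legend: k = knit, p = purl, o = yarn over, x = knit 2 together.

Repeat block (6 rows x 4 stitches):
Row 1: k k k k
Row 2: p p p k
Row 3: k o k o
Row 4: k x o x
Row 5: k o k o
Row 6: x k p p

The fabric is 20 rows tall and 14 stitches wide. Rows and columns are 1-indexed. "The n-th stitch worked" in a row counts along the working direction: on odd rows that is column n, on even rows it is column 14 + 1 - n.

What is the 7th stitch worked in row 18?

Stitch:
k

Derivation:
Row 18 uses chart row ((18-1) mod 6)+1 = 6. Row 18 is even, so WS.
Chart row 6 tiled across columns 1-14: x k p p x k p p x k p p x k
WS: work from column 14 back to column 1 (reverse the tiled row), swapping k<->p (o and x unchanged).
Row 18 as worked: p x k k p x k k p x k k p x
Stitch 7 in working order -> k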